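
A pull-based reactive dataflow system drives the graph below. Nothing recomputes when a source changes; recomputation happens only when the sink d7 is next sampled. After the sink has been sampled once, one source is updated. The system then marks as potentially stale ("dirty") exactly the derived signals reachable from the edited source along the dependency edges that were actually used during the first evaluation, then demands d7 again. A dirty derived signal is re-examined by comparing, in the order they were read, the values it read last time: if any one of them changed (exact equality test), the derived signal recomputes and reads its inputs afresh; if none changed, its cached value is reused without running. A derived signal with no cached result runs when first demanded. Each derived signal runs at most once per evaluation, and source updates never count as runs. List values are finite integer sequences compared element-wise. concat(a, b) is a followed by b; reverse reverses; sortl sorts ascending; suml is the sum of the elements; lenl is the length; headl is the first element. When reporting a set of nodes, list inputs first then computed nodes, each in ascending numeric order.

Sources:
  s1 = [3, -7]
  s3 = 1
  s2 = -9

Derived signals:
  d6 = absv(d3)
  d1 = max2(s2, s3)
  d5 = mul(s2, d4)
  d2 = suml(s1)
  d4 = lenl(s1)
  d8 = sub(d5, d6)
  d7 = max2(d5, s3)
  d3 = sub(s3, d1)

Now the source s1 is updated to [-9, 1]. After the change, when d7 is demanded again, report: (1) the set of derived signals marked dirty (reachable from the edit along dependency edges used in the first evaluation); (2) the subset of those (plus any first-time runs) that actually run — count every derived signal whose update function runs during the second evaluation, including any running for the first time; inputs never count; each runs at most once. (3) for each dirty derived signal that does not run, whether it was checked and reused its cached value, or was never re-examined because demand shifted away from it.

First evaluation (everything demanded from the output):
  d4 = lenl([3, -7]) = 2
  d5 = mul(-9, 2) = -18
  d7 = max2(-18, 1) = 1

Propagation after the edit:
  d4: runs — s1 [3, -7]->[-9, 1]; result 2 (same value as before).
  d5: checked — values it read are unchanged (s2 unchanged, d4 unchanged); reused cached -18 without running.
  d7: checked — values it read are unchanged (d5 unchanged, s3 unchanged); reused cached 1 without running.

Key observation: the change is absorbed at d4 — it re-runs but produces the same value, and the output's value is unchanged.

Marked dirty: d4, d5, d7.
Derived signals that run: d4 — 1 in total.
Checked but reused from cache: d5, d7.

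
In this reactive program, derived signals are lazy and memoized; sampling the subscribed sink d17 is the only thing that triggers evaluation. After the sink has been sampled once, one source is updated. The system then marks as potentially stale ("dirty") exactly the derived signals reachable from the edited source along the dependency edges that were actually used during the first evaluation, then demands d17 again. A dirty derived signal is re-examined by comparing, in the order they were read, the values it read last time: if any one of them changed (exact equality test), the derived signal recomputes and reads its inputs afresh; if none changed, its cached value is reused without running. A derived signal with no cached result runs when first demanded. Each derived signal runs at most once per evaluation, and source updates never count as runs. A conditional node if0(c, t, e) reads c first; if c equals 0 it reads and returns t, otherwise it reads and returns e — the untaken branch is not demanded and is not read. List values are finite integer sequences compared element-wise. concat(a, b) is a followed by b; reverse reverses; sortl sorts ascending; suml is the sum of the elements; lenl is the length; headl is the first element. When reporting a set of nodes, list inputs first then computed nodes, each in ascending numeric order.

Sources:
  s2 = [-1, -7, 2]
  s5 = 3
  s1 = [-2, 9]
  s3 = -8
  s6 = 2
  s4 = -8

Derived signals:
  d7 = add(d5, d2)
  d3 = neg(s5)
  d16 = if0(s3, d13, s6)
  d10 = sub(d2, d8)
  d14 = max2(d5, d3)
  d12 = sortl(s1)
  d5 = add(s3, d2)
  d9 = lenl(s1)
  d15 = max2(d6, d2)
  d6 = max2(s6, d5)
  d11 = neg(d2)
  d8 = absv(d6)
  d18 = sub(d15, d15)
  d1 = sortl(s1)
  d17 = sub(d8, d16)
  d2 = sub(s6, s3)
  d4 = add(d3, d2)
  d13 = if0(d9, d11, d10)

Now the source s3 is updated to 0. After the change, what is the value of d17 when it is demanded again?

Demanding d17 again yields 2.
Note the branch switch — d9, d10, d13 had no cache and run now for the first time.

First demand of the output computes:
  d2 = sub(2, -8) = 10
  d5 = add(-8, 10) = 2
  d6 = max2(2, 2) = 2
  d8 = absv(2) = 2
  d16 = if0(s3=-8 -> else branch s6) = 2
  d17 = sub(2, 2) = 0

After the edit, cleaning proceeds:
  d2: a read changed (s3 -8->0) — executes, giving 2.
  d5: a read changed (s3 -8->0; d2 10->2) — executes, giving 2 — identical to its old value.
  d6: dirty, but its reads are unchanged (s6 unchanged, d5 unchanged); cached 2 stands.
  d8: dirty, but its reads are unchanged (d6 unchanged); cached 2 stands.
  d9: had never run; runs now, result 2.
  d10: had never run; runs now, result 0.
  d13: had never run; runs now, result 0.
  d16: a read changed (s3 -8->0) — executes, giving 0.
  d17: a read changed (d16 2->0) — executes, giving 2.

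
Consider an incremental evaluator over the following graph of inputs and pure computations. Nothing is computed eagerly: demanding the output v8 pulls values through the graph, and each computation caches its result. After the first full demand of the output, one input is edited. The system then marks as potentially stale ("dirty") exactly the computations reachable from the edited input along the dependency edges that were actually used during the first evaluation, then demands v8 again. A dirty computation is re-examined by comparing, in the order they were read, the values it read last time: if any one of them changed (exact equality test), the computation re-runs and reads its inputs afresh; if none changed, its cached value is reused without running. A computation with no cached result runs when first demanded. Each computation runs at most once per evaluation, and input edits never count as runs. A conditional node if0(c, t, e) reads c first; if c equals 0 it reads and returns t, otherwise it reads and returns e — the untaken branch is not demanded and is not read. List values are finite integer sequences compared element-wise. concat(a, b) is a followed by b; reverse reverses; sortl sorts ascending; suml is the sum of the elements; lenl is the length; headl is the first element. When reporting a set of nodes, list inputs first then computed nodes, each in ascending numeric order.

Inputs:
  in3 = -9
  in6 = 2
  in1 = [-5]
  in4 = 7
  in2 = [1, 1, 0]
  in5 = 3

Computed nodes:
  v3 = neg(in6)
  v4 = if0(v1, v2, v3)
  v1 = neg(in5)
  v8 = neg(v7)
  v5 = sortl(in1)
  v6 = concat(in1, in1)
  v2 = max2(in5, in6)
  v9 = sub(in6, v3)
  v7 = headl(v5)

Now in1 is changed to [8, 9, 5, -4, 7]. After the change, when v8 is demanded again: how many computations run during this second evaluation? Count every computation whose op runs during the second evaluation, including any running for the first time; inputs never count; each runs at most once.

Initial pass — values computed on the first demand:
  v5 = sortl([-5]) = [-5]
  v7 = headl([-5]) = -5
  v8 = neg(-5) = 5

Second demand — change propagation:
  v5: re-runs because in1 [-5]->[8, 9, 5, -4, 7]; new result [-4, 5, 7, 8, 9].
  v7: re-runs because v5 [-5]->[-4, 5, 7, 8, 9]; new result -4.
  v8: re-runs because v7 -5->-4; new result 4.

Run set: v5, v7, v8 (3 run).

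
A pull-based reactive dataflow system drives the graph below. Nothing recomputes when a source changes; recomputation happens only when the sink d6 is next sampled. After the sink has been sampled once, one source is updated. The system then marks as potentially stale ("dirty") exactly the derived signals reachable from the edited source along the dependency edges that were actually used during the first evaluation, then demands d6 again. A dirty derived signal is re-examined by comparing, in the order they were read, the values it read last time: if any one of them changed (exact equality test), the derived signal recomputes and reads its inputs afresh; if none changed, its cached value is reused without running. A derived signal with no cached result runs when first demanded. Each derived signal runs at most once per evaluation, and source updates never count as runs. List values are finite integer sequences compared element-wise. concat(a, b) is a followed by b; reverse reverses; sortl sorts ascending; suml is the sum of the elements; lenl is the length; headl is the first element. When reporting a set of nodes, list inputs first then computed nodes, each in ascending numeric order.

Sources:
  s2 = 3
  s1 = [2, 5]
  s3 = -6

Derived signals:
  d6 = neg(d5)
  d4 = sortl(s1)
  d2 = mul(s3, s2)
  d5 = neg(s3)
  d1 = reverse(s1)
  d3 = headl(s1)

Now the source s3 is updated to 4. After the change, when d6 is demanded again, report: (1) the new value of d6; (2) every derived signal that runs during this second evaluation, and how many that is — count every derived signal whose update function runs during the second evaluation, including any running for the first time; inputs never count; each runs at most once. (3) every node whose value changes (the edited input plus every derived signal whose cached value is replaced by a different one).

New value of d6: 4.
Derived signals that run: d5, d6 — 2 in total.
Values that change: s3, d5, d6.

First evaluation (everything demanded from the output):
  d5 = neg(-6) = 6
  d6 = neg(6) = -6

Propagation after the edit:
  d5: runs — s3 -6->4; result -4.
  d6: runs — d5 6->-4; result 4.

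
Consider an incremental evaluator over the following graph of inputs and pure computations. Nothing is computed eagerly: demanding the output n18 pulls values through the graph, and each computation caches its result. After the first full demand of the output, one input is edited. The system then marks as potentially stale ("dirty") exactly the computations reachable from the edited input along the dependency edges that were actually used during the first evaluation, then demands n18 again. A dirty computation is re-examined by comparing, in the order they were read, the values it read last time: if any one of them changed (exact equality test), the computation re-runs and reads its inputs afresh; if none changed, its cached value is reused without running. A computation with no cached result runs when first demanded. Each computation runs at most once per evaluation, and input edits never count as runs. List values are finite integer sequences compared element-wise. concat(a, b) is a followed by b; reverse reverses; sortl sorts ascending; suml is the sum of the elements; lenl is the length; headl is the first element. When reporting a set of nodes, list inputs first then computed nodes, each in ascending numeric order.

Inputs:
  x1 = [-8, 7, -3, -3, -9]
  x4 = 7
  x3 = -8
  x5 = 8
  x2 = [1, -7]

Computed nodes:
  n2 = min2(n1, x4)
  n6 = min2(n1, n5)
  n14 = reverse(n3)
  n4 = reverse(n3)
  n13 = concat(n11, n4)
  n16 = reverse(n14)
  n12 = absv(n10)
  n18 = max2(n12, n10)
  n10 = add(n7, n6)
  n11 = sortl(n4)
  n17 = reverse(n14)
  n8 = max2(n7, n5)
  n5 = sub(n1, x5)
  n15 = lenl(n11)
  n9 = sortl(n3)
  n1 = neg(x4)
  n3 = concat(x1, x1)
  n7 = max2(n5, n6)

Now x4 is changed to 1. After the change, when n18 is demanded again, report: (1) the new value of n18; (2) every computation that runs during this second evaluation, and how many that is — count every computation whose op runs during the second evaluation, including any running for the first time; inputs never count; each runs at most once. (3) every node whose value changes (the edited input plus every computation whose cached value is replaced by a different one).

Initial pass — values computed on the first demand:
  n1 = neg(7) = -7
  n5 = sub(-7, 8) = -15
  n6 = min2(-7, -15) = -15
  n7 = max2(-15, -15) = -15
  n10 = add(-15, -15) = -30
  n12 = absv(-30) = 30
  n18 = max2(30, -30) = 30

Second demand — change propagation:
  n1: re-runs because x4 7->1; new result -1.
  n5: re-runs because n1 -7->-1; new result -9.
  n6: re-runs because n1 -7->-1; n5 -15->-9; new result -9.
  n7: re-runs because n5 -15->-9; n6 -15->-9; new result -9.
  n10: re-runs because n7 -15->-9; n6 -15->-9; new result -18.
  n12: re-runs because n10 -30->-18; new result 18.
  n18: re-runs because n12 30->18; n10 -30->-18; new result 18.

n18 now evaluates to 18.
Run set: n1, n5, n6, n7, n10, n12, n18 (7 run).
Changed values: x4, n1, n5, n6, n7, n10, n12, n18.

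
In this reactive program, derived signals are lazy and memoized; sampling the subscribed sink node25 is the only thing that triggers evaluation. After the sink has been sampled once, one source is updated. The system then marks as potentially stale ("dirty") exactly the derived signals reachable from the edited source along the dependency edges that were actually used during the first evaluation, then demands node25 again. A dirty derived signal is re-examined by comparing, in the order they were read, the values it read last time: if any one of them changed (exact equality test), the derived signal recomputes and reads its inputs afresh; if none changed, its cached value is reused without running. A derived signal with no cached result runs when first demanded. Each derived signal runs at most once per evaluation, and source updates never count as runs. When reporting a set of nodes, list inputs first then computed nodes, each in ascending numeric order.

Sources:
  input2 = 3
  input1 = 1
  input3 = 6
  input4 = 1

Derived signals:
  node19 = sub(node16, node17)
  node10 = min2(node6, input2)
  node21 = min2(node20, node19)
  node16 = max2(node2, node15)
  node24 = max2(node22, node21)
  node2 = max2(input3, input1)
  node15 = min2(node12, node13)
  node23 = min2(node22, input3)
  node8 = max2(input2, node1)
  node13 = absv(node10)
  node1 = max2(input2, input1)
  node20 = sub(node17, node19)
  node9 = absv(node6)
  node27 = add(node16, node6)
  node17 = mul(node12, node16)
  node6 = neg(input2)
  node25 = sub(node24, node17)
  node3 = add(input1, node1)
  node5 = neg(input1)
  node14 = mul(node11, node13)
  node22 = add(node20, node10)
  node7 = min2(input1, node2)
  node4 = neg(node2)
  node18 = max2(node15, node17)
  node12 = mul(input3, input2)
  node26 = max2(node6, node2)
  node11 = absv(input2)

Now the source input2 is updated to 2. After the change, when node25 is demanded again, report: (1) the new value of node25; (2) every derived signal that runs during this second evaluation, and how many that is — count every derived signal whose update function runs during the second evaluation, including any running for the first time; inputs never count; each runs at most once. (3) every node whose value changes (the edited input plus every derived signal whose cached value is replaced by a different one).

First demand of the output computes:
  node2 = max2(6, 1) = 6
  node6 = neg(3) = -3
  node10 = min2(-3, 3) = -3
  node12 = mul(6, 3) = 18
  node13 = absv(-3) = 3
  node15 = min2(18, 3) = 3
  node16 = max2(6, 3) = 6
  node17 = mul(18, 6) = 108
  node19 = sub(6, 108) = -102
  node20 = sub(108, -102) = 210
  node21 = min2(210, -102) = -102
  node22 = add(210, -3) = 207
  node24 = max2(207, -102) = 207
  node25 = sub(207, 108) = 99

After the edit, cleaning proceeds:
  node6: a read changed (input2 3->2) — executes, giving -2.
  node10: a read changed (node6 -3->-2; input2 3->2) — executes, giving -2.
  node12: a read changed (input2 3->2) — executes, giving 12.
  node13: a read changed (node10 -3->-2) — executes, giving 2.
  node15: a read changed (node12 18->12; node13 3->2) — executes, giving 2.
  node16: a read changed (node15 3->2) — executes, giving 6 — identical to its old value.
  node17: a read changed (node12 18->12) — executes, giving 72.
  node19: a read changed (node17 108->72) — executes, giving -66.
  node20: a read changed (node17 108->72; node19 -102->-66) — executes, giving 138.
  node21: a read changed (node20 210->138; node19 -102->-66) — executes, giving -66.
  node22: a read changed (node20 210->138; node10 -3->-2) — executes, giving 136.
  node24: a read changed (node22 207->136; node21 -102->-66) — executes, giving 136.
  node25: a read changed (node24 207->136; node17 108->72) — executes, giving 64.

Demanding node25 again yields 64.
13 derived signals run: node6, node10, node12, node13, node15, node16, node17, node19, node20, node21, node22, node24, node25.
The nodes whose values change: input2, node6, node10, node12, node13, node15, node17, node19, node20, node21, node22, node24, node25.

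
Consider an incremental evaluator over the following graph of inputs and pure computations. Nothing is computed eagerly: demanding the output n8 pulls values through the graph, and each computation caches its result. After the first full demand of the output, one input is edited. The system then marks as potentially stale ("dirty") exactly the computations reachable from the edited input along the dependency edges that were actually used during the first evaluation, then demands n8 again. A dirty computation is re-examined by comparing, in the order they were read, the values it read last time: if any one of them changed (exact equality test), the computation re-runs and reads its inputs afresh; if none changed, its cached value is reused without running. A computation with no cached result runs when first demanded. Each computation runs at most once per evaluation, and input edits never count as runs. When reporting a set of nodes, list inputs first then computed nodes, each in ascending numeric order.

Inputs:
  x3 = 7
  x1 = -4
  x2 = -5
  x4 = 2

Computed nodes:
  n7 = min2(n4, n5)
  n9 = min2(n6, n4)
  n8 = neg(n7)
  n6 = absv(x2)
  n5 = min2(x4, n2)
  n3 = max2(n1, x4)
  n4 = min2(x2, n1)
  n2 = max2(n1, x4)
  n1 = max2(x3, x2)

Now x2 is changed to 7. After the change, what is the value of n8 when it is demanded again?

n8 now evaluates to -2.
The important point: at n2 every value read last time is unchanged, so the dirty flag clears without a run.

Initial pass — values computed on the first demand:
  n1 = max2(7, -5) = 7
  n2 = max2(7, 2) = 7
  n4 = min2(-5, 7) = -5
  n5 = min2(2, 7) = 2
  n7 = min2(-5, 2) = -5
  n8 = neg(-5) = 5

Second demand — change propagation:
  n1: re-runs because x2 -5->7; new result 7 (unchanged).
  n2: re-examined; everything it read last time is the same (n1 unchanged, x4 unchanged) — cache 7 kept, no run.
  n4: re-runs because x2 -5->7; new result 7.
  n5: re-examined; everything it read last time is the same (x4 unchanged, n2 unchanged) — cache 2 kept, no run.
  n7: re-runs because n4 -5->7; new result 2.
  n8: re-runs because n7 -5->2; new result -2.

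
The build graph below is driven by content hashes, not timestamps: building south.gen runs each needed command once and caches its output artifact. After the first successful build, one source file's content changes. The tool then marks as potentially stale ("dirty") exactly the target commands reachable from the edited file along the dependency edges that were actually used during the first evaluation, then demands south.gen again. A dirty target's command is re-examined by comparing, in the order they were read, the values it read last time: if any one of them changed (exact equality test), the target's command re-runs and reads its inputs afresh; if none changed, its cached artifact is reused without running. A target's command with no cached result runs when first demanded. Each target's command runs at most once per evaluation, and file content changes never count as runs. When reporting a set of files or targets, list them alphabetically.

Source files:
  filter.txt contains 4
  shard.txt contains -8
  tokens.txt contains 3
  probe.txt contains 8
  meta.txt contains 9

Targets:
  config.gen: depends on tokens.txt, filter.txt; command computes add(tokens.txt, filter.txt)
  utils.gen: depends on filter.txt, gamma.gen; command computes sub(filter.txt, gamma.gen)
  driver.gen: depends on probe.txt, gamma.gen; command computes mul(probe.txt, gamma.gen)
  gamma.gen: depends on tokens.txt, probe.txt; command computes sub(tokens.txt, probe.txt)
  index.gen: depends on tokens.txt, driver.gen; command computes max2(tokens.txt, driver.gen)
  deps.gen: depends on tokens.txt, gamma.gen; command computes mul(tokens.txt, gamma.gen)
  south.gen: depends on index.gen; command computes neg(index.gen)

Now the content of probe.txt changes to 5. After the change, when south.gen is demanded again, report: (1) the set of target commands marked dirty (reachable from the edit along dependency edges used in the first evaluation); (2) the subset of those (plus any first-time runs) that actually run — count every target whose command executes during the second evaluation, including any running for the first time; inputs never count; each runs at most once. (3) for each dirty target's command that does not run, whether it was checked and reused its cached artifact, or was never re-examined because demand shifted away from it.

Initial pass — values computed on the first demand:
  gamma.gen = sub(3, 8) = -5
  driver.gen = mul(8, -5) = -40
  index.gen = max2(3, -40) = 3
  south.gen = neg(3) = -3

Second demand — change propagation:
  gamma.gen: re-runs because probe.txt 8->5; new result -2.
  driver.gen: re-runs because probe.txt 8->5; gamma.gen -5->-2; new result -10.
  index.gen: re-runs because driver.gen -40->-10; new result 3 (unchanged).
  south.gen: re-examined; everything it read last time is the same (index.gen unchanged) — cache -3 kept, no run.

The important point: index.gen recomputes to an identical value, and the output ends up unchanged.

Dirty set: driver.gen, gamma.gen, index.gen, south.gen.
Run set: driver.gen, gamma.gen, index.gen (3 run).
Re-examined without running (cache reused): south.gen.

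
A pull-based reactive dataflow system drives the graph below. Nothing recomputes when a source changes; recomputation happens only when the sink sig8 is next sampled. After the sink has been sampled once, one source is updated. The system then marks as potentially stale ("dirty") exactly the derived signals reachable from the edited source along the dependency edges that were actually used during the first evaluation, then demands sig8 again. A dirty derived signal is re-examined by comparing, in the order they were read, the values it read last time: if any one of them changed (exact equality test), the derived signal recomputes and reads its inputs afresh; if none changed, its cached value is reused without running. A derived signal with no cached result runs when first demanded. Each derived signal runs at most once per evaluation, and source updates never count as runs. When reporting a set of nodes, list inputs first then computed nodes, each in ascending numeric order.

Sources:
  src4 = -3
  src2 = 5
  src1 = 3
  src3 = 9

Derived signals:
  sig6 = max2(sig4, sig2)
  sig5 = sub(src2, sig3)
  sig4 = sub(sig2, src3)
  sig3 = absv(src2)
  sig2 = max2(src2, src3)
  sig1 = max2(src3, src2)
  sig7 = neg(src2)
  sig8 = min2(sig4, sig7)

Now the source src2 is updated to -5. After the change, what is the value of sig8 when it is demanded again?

First evaluation (everything demanded from the output):
  sig2 = max2(5, 9) = 9
  sig4 = sub(9, 9) = 0
  sig7 = neg(5) = -5
  sig8 = min2(0, -5) = -5

Propagation after the edit:
  sig2: runs — src2 5->-5; result 9 (same value as before).
  sig4: checked — values it read are unchanged (sig2 unchanged, src3 unchanged); reused cached 0 without running.
  sig7: runs — src2 5->-5; result 5.
  sig8: runs — sig7 -5->5; result 0.

Key observation: the cutoff stops propagation at sig4 — its inputs' values are unchanged, so it reuses its cache.

New value of sig8: 0.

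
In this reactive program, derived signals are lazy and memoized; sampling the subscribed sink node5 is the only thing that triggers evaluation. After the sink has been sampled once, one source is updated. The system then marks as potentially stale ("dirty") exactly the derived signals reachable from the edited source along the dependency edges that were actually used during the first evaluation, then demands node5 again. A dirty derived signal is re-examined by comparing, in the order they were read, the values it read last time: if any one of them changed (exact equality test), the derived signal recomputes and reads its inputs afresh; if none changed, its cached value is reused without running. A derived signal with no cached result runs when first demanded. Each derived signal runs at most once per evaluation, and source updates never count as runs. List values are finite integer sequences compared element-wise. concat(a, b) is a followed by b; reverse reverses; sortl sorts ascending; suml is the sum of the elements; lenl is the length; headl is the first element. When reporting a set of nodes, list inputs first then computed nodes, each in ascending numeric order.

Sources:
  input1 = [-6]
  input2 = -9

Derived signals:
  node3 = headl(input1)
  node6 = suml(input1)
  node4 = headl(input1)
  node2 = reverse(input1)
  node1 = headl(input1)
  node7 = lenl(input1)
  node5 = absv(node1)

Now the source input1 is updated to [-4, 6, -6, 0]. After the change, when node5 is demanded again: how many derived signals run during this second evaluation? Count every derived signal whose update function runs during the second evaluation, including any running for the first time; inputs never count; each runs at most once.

First demand of the output computes:
  node1 = headl([-6]) = -6
  node5 = absv(-6) = 6

After the edit, cleaning proceeds:
  node1: a read changed (input1 [-6]->[-4, 6, -6, 0]) — executes, giving -4.
  node5: a read changed (node1 -6->-4) — executes, giving 4.

2 derived signals run: node1, node5.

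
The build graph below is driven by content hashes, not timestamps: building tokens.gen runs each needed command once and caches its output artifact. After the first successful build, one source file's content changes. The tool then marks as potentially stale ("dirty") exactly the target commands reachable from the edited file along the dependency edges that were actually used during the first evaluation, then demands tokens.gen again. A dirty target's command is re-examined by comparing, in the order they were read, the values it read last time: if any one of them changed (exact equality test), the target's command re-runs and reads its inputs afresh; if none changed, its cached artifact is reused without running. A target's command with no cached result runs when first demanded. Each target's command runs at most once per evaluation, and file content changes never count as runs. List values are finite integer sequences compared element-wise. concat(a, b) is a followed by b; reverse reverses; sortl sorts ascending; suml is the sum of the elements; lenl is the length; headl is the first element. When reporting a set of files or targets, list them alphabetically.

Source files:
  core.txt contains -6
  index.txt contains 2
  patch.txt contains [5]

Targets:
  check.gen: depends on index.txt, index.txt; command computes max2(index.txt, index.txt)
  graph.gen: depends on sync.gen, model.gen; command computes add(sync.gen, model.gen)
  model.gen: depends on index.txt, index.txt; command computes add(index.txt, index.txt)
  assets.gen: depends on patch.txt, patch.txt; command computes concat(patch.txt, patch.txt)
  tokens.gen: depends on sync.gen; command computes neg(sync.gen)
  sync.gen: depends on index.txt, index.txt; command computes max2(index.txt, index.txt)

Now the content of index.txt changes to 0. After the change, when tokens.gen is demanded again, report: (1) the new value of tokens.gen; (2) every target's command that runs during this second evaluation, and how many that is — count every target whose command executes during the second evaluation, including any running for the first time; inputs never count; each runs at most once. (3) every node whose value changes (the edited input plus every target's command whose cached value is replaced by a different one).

tokens.gen now evaluates to 0.
Run set: sync.gen, tokens.gen (2 run).
Changed values: index.txt, sync.gen, tokens.gen.

Initial pass — values computed on the first demand:
  sync.gen = max2(2, 2) = 2
  tokens.gen = neg(2) = -2

Second demand — change propagation:
  sync.gen: re-runs because index.txt 2->0; index.txt 2->0; new result 0.
  tokens.gen: re-runs because sync.gen 2->0; new result 0.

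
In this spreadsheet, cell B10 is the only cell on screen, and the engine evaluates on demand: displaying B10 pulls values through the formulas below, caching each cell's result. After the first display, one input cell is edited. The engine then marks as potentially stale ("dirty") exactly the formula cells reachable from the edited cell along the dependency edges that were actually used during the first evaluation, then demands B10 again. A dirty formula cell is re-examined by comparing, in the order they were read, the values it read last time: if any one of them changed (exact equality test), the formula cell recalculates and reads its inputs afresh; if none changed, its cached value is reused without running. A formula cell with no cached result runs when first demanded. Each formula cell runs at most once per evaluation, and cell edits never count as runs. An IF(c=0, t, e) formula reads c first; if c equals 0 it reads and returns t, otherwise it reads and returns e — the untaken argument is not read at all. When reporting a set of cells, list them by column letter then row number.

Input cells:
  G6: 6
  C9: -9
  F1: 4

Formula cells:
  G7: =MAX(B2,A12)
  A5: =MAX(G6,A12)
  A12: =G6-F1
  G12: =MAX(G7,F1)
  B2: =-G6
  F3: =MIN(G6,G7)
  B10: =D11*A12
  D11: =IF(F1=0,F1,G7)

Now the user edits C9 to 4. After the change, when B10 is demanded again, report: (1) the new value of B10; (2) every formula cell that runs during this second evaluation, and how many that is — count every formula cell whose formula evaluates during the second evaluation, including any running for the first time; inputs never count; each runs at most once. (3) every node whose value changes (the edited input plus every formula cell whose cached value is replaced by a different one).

Initial pass — values computed on the first demand:
  A12 = 6 - 4 = 2
  B2 = -(6) = -6
  G7 = MAX(-6, 2) = 2
  D11 = IF(F1=0: F1=4 -> else branch G7) = 2
  B10 = 2 * 2 = 4

Second demand — change propagation:
  no demanded computation ever read C9, so the edit dirties nothing and nothing runs.

The important point: nothing the output needs ever reads C9, so the edit is invisible to it.

B10 now evaluates to 4.
Run set: none (0 run).
Changed values: C9.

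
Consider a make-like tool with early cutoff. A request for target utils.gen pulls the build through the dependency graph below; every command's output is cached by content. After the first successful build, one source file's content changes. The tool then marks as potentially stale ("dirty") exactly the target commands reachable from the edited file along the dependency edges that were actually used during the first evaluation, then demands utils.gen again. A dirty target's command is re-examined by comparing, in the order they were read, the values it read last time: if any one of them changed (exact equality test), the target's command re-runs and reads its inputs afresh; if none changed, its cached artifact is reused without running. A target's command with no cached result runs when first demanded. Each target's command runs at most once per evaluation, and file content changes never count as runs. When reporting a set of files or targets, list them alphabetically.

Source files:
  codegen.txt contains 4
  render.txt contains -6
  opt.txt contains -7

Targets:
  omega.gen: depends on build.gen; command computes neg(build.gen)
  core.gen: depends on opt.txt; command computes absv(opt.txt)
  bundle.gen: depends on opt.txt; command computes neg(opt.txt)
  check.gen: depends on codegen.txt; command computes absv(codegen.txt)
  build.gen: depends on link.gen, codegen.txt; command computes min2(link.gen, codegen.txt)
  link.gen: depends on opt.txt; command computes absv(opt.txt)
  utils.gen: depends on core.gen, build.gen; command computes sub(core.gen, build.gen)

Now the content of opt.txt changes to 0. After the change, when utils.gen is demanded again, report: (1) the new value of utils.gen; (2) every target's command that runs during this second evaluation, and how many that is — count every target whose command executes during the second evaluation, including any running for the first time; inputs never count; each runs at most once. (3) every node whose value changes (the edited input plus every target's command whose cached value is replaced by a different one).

Demanding utils.gen again yields 0.
4 target commands run: build.gen, core.gen, link.gen, utils.gen.
The nodes whose values change: build.gen, core.gen, link.gen, opt.txt, utils.gen.

First demand of the output computes:
  core.gen = absv(-7) = 7
  link.gen = absv(-7) = 7
  build.gen = min2(7, 4) = 4
  utils.gen = sub(7, 4) = 3

After the edit, cleaning proceeds:
  core.gen: a read changed (opt.txt -7->0) — executes, giving 0.
  link.gen: a read changed (opt.txt -7->0) — executes, giving 0.
  build.gen: a read changed (link.gen 7->0) — executes, giving 0.
  utils.gen: a read changed (core.gen 7->0; build.gen 4->0) — executes, giving 0.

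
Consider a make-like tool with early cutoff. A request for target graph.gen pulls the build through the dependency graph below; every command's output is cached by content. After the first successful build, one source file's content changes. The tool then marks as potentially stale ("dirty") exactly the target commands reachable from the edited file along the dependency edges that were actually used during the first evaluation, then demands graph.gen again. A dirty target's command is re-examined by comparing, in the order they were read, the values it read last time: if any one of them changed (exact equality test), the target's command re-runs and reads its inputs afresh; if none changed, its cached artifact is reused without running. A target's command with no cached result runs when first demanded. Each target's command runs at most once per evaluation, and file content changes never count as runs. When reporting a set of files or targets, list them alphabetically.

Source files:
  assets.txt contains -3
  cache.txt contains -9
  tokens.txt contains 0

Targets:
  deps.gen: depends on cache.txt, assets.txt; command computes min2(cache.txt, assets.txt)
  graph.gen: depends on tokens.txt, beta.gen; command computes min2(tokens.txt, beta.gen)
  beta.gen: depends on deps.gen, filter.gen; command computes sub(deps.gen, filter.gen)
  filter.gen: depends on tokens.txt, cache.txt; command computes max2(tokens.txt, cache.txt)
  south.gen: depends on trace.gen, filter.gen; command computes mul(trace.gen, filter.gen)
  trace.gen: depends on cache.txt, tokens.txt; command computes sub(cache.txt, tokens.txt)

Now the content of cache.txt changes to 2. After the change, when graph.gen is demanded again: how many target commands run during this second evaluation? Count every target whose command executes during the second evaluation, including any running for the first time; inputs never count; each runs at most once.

4 target commands run: beta.gen, deps.gen, filter.gen, graph.gen.

First demand of the output computes:
  deps.gen = min2(-9, -3) = -9
  filter.gen = max2(0, -9) = 0
  beta.gen = sub(-9, 0) = -9
  graph.gen = min2(0, -9) = -9

After the edit, cleaning proceeds:
  deps.gen: a read changed (cache.txt -9->2) — executes, giving -3.
  filter.gen: a read changed (cache.txt -9->2) — executes, giving 2.
  beta.gen: a read changed (deps.gen -9->-3; filter.gen 0->2) — executes, giving -5.
  graph.gen: a read changed (beta.gen -9->-5) — executes, giving -5.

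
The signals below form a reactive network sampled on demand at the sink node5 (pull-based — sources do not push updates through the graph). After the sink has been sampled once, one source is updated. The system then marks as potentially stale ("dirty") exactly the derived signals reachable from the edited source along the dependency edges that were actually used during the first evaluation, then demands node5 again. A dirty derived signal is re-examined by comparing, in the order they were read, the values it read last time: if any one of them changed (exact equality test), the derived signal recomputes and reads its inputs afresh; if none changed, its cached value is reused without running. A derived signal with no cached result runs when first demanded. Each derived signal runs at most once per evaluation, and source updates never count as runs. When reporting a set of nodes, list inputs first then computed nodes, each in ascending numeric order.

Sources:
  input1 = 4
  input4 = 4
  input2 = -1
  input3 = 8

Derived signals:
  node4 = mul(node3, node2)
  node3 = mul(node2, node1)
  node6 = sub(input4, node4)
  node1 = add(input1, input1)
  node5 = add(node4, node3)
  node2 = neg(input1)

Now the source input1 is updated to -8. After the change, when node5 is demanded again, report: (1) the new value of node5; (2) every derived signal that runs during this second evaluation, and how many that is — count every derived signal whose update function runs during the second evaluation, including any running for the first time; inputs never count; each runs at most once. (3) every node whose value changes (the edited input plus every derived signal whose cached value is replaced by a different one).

Initial pass — values computed on the first demand:
  node1 = add(4, 4) = 8
  node2 = neg(4) = -4
  node3 = mul(-4, 8) = -32
  node4 = mul(-32, -4) = 128
  node5 = add(128, -32) = 96

Second demand — change propagation:
  node1: re-runs because input1 4->-8; input1 4->-8; new result -16.
  node2: re-runs because input1 4->-8; new result 8.
  node3: re-runs because node2 -4->8; node1 8->-16; new result -128.
  node4: re-runs because node3 -32->-128; node2 -4->8; new result -1024.
  node5: re-runs because node4 128->-1024; node3 -32->-128; new result -1152.

node5 now evaluates to -1152.
Run set: node1, node2, node3, node4, node5 (5 run).
Changed values: input1, node1, node2, node3, node4, node5.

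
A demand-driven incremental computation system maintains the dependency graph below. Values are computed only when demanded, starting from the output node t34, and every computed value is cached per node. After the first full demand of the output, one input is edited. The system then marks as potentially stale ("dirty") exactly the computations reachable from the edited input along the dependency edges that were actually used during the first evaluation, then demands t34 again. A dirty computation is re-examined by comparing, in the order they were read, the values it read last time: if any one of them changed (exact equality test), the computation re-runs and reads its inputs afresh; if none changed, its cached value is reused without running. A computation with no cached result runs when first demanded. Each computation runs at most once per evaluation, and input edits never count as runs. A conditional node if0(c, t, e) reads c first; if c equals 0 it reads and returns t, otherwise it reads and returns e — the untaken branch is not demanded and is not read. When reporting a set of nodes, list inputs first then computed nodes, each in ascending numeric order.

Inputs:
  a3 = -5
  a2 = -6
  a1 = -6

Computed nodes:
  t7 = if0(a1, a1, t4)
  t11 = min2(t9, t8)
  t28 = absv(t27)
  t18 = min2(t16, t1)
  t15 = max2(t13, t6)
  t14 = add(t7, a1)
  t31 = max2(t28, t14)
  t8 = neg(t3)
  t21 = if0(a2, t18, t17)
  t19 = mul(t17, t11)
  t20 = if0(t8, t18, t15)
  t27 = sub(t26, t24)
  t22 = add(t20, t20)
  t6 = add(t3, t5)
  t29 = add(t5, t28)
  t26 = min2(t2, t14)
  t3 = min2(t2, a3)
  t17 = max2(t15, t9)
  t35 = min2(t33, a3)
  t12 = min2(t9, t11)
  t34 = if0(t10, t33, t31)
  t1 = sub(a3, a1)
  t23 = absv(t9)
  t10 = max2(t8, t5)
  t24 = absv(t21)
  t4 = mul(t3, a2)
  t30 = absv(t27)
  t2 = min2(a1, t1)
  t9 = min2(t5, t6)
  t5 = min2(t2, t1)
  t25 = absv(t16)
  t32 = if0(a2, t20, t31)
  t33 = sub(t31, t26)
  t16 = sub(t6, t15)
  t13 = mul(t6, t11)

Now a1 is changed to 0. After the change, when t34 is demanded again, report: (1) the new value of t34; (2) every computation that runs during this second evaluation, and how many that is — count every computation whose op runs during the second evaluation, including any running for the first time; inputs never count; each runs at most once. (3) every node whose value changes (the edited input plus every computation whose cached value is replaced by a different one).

First evaluation (everything demanded from the output):
  t1 = sub(-5, -6) = 1
  t2 = min2(-6, 1) = -6
  t3 = min2(-6, -5) = -6
  t4 = mul(-6, -6) = 36
  t5 = min2(-6, 1) = -6
  t6 = add(-6, -6) = -12
  t7 = if0(a1=-6 -> else branch t4) = 36
  t8 = neg(-6) = 6
  t9 = min2(-6, -12) = -12
  t10 = max2(6, -6) = 6
  t11 = min2(-12, 6) = -12
  t13 = mul(-12, -12) = 144
  t14 = add(36, -6) = 30
  t15 = max2(144, -12) = 144
  t17 = max2(144, -12) = 144
  t21 = if0(a2=-6 -> else branch t17) = 144
  t24 = absv(144) = 144
  t26 = min2(-6, 30) = -6
  t27 = sub(-6, 144) = -150
  t28 = absv(-150) = 150
  t31 = max2(150, 30) = 150
  t34 = if0(t10=6 -> else branch t31) = 150

Propagation after the edit:
  t1: runs — a1 -6->0; result -5.
  t2: runs — a1 -6->0; t1 1->-5; result -5.
  t3: runs — t2 -6->-5; result -5.
  t4: marked dirty but never re-examined — demand shifted away from it.
  t5: runs — t2 -6->-5; t1 1->-5; result -5.
  t6: runs — t3 -6->-5; t5 -6->-5; result -10.
  t7: runs — a1 -6->0; result 0.
  t8: runs — t3 -6->-5; result 5.
  t9: runs — t5 -6->-5; t6 -12->-10; result -10.
  t10: runs — t8 6->5; t5 -6->-5; result 5.
  t11: runs — t9 -12->-10; t8 6->5; result -10.
  t13: runs — t6 -12->-10; t11 -12->-10; result 100.
  t14: runs — t7 36->0; a1 -6->0; result 0.
  t15: runs — t13 144->100; t6 -12->-10; result 100.
  t17: runs — t15 144->100; t9 -12->-10; result 100.
  t21: runs — t17 144->100; result 100.
  t24: runs — t21 144->100; result 100.
  t26: runs — t2 -6->-5; t14 30->0; result -5.
  t27: runs — t26 -6->-5; t24 144->100; result -105.
  t28: runs — t27 -150->-105; result 105.
  t31: runs — t28 150->105; t14 30->0; result 105.
  t34: runs — t10 6->5; t31 150->105; result 105.

Key observation: a condition flipped, so demand moved to the other branch — t4 is never re-examined.

New value of t34: 105.
Computations that run: t1, t2, t3, t5, t6, t7, t8, t9, t10, t11, t13, t14, t15, t17, t21, t24, t26, t27, t28, t31, t34 — 21 in total.
Values that change: a1, t1, t2, t3, t5, t6, t7, t8, t9, t10, t11, t13, t14, t15, t17, t21, t24, t26, t27, t28, t31, t34.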